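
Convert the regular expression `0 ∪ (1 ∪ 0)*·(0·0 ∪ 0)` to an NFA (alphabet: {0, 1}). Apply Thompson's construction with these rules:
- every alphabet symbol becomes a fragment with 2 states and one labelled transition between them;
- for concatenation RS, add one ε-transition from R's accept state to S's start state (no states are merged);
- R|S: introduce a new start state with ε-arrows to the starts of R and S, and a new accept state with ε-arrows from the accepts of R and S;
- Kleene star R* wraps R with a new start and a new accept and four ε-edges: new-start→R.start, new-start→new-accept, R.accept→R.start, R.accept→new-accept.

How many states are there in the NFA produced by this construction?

Bottom-up over the parse tree:
Each of the 6 symbol leaves contributes a 2-state fragment.
  1 ∪ 0 — 6 states
  (1 ∪ 0)* — 8 states
  0·0 — 4 states
  0·0 ∪ 0 — 8 states
  (1 ∪ 0)*·(0·0 ∪ 0) — 16 states
  0 ∪ (1 ∪ 0)*·(0·0 ∪ 0) — 20 states

20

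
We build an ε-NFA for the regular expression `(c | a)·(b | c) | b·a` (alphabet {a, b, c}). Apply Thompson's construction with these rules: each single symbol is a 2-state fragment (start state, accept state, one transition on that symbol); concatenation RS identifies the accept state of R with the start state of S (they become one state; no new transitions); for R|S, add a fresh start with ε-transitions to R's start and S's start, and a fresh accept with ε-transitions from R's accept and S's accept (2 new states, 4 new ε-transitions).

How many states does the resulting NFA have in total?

16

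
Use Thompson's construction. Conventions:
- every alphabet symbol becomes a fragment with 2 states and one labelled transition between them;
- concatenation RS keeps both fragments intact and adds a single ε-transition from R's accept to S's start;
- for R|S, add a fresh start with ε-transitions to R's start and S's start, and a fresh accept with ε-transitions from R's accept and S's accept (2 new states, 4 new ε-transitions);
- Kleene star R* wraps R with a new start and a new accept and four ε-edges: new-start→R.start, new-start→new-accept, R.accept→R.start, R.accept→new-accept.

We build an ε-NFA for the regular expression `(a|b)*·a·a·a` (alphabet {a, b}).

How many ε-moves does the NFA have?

11

Bottom-up over the parse tree:
Each of the 5 symbol leaves contributes 0 ε-transitions.
  a|b → 4 ε-transitions
  (a|b)* → 8 ε-transitions
  (a|b)*·a·a·a → 11 ε-transitions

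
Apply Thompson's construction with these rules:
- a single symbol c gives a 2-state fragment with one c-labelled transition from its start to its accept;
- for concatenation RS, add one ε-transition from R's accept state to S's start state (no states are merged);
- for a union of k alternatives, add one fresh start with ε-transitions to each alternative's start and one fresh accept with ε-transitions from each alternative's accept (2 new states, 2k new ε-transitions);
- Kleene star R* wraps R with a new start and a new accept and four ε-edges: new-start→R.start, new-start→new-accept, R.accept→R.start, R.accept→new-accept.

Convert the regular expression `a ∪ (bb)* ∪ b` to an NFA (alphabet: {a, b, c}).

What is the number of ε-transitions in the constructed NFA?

11

Bottom-up over the parse tree:
Each of the 4 symbol leaves contributes 0 ε-transitions.
  bb → 1 ε-transition
  (bb)* → 5 ε-transitions
  a ∪ (bb)* ∪ b → 11 ε-transitions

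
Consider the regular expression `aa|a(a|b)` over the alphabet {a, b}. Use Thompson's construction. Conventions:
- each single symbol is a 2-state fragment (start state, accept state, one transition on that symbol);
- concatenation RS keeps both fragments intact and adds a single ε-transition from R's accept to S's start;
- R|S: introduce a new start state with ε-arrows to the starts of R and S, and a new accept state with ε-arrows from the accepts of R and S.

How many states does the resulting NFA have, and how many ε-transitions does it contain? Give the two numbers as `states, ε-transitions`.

By structural recursion:
Each of the 5 symbol leaves contributes 2 states and 0 ε-transitions.
  aa = 4 states, 1 ε-transition
  a|b = 6 states, 4 ε-transitions
  a(a|b) = 8 states, 5 ε-transitions
  aa|a(a|b) = 14 states, 10 ε-transitions

14, 10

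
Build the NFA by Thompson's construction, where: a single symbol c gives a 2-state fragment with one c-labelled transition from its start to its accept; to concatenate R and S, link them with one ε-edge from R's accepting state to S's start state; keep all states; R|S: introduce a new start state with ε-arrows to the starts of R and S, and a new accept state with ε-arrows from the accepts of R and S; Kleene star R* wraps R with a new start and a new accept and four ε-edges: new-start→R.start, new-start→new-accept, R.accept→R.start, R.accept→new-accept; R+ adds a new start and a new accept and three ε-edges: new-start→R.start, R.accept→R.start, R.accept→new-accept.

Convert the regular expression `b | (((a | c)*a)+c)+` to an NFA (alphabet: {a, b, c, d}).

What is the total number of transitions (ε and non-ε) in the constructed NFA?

25

Building bottom-up:
Each of the 5 symbol leaves contributes 1 transition (1 symbol, 0 ε).
  a | c — 6 transitions (2 symbol, 4 ε)
  (a | c)* — 10 transitions (2 symbol, 8 ε)
  (a | c)*a — 12 transitions (3 symbol, 9 ε)
  ((a | c)*a)+ — 15 transitions (3 symbol, 12 ε)
  ((a | c)*a)+c — 17 transitions (4 symbol, 13 ε)
  (((a | c)*a)+c)+ — 20 transitions (4 symbol, 16 ε)
  b | (((a | c)*a)+c)+ — 25 transitions (5 symbol, 20 ε)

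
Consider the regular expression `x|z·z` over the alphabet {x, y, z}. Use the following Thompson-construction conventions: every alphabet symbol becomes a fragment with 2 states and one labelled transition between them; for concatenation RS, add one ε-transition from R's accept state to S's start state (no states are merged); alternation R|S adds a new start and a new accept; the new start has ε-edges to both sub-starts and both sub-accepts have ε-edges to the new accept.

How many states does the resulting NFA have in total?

8

Building bottom-up:
Each of the 3 symbol leaves contributes a 2-state fragment.
  z·z — 4 states
  x|z·z — 8 states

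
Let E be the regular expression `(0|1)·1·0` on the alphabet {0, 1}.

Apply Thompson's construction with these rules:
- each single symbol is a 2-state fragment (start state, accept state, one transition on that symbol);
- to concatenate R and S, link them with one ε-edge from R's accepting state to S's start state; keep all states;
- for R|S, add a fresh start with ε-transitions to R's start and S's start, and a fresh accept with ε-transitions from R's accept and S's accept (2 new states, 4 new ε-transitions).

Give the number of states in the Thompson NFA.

10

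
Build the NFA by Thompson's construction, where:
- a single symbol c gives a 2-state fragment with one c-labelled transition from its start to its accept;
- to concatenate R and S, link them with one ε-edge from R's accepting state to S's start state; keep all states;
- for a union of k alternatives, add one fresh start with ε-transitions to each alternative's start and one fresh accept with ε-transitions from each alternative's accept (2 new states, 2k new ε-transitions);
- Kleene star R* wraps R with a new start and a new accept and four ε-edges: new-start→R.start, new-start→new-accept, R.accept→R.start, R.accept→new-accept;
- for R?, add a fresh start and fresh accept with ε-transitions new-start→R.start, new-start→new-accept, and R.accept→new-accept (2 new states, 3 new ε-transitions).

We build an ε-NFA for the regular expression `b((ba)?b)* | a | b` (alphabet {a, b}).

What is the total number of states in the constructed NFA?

Recursing over subexpressions:
Each of the 6 symbol leaves contributes a 2-state fragment.
  ba = 4 states
  (ba)? = 6 states
  (ba)?b = 8 states
  ((ba)?b)* = 10 states
  b((ba)?b)* = 12 states
  b((ba)?b)* | a | b = 18 states

18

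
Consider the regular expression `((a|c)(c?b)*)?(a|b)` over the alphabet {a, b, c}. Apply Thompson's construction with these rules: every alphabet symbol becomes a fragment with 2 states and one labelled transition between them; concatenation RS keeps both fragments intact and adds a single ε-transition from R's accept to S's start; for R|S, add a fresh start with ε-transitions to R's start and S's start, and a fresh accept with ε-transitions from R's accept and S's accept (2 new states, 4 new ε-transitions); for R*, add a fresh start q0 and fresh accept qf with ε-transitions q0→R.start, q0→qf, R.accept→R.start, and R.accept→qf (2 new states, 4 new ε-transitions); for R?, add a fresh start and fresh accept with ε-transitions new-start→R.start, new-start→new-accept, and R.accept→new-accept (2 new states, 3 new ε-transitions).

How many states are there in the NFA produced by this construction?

By structural recursion:
Each of the 6 symbol leaves contributes a 2-state fragment.
  a|c = 6 states
  c? = 4 states
  c?b = 6 states
  (c?b)* = 8 states
  (a|c)(c?b)* = 14 states
  ((a|c)(c?b)*)? = 16 states
  a|b = 6 states
  ((a|c)(c?b)*)?(a|b) = 22 states

22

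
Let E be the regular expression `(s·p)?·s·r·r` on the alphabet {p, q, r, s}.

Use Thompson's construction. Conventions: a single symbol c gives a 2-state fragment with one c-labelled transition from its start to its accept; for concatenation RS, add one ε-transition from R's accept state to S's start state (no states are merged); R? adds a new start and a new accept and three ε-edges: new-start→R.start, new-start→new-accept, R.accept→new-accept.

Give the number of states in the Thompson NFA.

12

Per subexpression:
Each of the 5 symbol leaves contributes a 2-state fragment.
  s·p : 4 states
  (s·p)? : 6 states
  (s·p)?·s·r·r : 12 states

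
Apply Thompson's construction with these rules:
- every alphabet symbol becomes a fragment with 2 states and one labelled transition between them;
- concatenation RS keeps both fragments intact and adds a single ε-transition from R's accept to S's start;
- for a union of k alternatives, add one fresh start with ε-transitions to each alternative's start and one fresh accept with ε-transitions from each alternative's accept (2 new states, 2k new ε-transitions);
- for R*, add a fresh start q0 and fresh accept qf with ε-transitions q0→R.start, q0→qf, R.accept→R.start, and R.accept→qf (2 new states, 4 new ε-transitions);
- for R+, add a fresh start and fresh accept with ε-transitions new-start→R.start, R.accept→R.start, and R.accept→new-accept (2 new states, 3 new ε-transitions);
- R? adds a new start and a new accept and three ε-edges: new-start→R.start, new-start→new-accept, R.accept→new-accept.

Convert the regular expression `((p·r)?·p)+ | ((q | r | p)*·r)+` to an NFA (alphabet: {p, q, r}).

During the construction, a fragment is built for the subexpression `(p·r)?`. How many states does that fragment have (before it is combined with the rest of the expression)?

Fragment for `(p·r)?`:
Each of the 2 symbol leaves contributes a 2-state fragment.
  p·r : 4 states
  (p·r)? : 6 states

6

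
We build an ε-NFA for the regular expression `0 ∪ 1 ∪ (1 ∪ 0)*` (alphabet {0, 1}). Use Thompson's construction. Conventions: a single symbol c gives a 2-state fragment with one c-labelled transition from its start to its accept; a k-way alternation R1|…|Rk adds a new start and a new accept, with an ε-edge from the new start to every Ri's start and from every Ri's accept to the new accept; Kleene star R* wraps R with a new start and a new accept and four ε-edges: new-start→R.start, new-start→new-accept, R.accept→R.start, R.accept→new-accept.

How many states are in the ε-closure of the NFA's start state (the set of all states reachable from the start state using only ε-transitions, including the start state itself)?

Compute the ε-closure size of each fragment's start state recursively; a symbol fragment's start has no outgoing ε-edge, so its closure is just itself (size 1).
  1 ∪ 0 — new start ε-reaches every alternative's start; none of them accept ε, so the new accept is not reached: |closure| = 1 + 1 + 1 = 3
  (1 ∪ 0)* — new start has ε-edges to the inner start and to the new accept, so |closure| = 2 + 3 = 5
  0 ∪ 1 ∪ (1 ∪ 0)* — new start ε-reaches every alternative's start; at least one alternative accepts ε, so the union's new accept is reached too: |closure| = 1 + 1 + 1 + 5 + 1 = 9

9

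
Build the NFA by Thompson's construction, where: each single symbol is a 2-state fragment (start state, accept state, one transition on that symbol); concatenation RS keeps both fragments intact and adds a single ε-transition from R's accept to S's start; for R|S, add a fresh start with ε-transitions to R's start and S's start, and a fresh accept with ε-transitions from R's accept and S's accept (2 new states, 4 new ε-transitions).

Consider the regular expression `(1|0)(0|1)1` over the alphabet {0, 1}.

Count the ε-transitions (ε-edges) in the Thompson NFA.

Building bottom-up:
Each of the 5 symbol leaves contributes 0 ε-transitions.
  1|0 : 4 ε-transitions
  0|1 : 4 ε-transitions
  (1|0)(0|1)1 : 10 ε-transitions

10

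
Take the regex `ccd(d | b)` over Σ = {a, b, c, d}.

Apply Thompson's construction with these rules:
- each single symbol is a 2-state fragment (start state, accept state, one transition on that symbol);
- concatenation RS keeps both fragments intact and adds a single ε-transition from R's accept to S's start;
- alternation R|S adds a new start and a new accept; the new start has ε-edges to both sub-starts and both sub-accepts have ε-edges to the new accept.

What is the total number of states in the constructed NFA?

12

Per subexpression:
Each of the 5 symbol leaves contributes a 2-state fragment.
  d | b : 6 states
  ccd(d | b) : 12 states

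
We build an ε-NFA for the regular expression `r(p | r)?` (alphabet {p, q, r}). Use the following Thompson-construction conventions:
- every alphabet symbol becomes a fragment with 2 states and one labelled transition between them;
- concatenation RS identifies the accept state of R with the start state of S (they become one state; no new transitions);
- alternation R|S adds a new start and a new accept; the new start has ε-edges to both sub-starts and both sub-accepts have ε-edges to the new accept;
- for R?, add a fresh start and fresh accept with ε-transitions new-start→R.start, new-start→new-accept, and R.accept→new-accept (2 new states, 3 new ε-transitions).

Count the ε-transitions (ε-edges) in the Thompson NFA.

Per subexpression:
Each of the 3 symbol leaves contributes 0 ε-transitions.
  p | r : 4 ε-transitions
  (p | r)? : 7 ε-transitions
  r(p | r)? : 7 ε-transitions

7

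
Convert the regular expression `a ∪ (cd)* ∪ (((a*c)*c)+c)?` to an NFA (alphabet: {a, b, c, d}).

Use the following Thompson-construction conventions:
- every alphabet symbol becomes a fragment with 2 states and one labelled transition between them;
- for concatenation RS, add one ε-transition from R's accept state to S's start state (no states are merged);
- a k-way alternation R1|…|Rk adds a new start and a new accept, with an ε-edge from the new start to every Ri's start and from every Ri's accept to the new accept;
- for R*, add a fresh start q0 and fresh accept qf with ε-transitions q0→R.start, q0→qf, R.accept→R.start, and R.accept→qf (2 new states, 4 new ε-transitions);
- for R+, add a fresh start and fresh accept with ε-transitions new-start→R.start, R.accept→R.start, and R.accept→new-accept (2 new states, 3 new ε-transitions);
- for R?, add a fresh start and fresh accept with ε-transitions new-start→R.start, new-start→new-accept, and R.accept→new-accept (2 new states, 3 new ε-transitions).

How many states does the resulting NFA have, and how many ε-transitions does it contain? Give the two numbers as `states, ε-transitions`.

26, 28

By structural recursion:
Each of the 7 symbol leaves contributes 2 states and 0 ε-transitions.
  cd → 4 states, 1 ε-transition
  (cd)* → 6 states, 5 ε-transitions
  a* → 4 states, 4 ε-transitions
  a*c → 6 states, 5 ε-transitions
  (a*c)* → 8 states, 9 ε-transitions
  (a*c)*c → 10 states, 10 ε-transitions
  ((a*c)*c)+ → 12 states, 13 ε-transitions
  ((a*c)*c)+c → 14 states, 14 ε-transitions
  (((a*c)*c)+c)? → 16 states, 17 ε-transitions
  a ∪ (cd)* ∪ (((a*c)*c)+c)? → 26 states, 28 ε-transitions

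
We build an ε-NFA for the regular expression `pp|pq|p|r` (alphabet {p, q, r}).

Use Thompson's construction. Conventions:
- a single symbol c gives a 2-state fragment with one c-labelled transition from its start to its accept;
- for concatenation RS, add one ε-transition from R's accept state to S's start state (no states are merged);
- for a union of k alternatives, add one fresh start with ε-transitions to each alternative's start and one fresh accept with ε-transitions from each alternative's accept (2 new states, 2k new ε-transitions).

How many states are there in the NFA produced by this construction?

14

Bottom-up over the parse tree:
Each of the 6 symbol leaves contributes a 2-state fragment.
  pp → 4 states
  pq → 4 states
  pp|pq|p|r → 14 states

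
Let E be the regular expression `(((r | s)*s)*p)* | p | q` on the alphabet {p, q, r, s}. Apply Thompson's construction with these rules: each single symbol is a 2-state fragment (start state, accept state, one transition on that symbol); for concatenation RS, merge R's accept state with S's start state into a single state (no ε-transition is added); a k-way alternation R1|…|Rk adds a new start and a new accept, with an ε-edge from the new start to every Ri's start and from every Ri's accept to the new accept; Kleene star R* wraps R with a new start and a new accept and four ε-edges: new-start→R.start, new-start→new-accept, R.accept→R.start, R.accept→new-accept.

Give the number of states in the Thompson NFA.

20

Building bottom-up:
Each of the 6 symbol leaves contributes a 2-state fragment.
  r | s = 6 states
  (r | s)* = 8 states
  (r | s)*s = 9 states
  ((r | s)*s)* = 11 states
  ((r | s)*s)*p = 12 states
  (((r | s)*s)*p)* = 14 states
  (((r | s)*s)*p)* | p | q = 20 states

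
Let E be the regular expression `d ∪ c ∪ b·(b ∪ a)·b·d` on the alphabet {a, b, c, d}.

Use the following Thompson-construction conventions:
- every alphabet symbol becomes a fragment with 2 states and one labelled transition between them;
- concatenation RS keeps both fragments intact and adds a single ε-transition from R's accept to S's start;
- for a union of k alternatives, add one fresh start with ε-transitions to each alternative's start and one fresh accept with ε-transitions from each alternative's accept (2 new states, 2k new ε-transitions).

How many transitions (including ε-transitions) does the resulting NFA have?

20

Building bottom-up:
Each of the 7 symbol leaves contributes 1 transition (1 symbol, 0 ε).
  b ∪ a → 6 transitions (2 symbol, 4 ε)
  b·(b ∪ a)·b·d → 12 transitions (5 symbol, 7 ε)
  d ∪ c ∪ b·(b ∪ a)·b·d → 20 transitions (7 symbol, 13 ε)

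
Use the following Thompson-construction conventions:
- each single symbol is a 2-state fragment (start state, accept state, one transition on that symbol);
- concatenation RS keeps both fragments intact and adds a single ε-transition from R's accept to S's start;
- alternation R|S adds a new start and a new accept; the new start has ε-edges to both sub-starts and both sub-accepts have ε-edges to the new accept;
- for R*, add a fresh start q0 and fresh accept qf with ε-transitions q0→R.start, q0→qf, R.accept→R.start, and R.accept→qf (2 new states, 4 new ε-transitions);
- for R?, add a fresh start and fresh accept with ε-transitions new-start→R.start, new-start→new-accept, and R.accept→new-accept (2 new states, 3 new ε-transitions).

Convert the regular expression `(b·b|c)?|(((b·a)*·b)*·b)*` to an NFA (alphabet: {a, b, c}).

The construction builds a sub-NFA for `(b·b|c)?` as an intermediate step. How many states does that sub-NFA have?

Fragment for `(b·b|c)?`:
Each of the 3 symbol leaves contributes a 2-state fragment.
  b·b → 4 states
  b·b|c → 8 states
  (b·b|c)? → 10 states

10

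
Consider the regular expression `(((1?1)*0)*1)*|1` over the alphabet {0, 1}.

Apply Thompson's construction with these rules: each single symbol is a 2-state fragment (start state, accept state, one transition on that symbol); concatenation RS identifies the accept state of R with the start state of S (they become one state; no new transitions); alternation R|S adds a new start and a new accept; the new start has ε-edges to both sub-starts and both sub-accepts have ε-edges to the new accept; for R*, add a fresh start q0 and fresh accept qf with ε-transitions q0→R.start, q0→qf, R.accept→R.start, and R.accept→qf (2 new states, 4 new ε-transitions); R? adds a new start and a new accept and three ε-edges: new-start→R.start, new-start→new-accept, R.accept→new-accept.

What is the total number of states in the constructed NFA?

Bottom-up over the parse tree:
Each of the 5 symbol leaves contributes a 2-state fragment.
  1? → 4 states
  1?1 → 5 states
  (1?1)* → 7 states
  (1?1)*0 → 8 states
  ((1?1)*0)* → 10 states
  ((1?1)*0)*1 → 11 states
  (((1?1)*0)*1)* → 13 states
  (((1?1)*0)*1)*|1 → 17 states

17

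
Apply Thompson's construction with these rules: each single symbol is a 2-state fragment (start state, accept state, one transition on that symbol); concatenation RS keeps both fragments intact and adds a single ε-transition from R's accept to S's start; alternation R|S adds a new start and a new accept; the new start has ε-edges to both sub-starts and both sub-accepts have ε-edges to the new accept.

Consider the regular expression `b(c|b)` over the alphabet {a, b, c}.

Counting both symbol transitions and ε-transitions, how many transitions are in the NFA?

Per subexpression:
Each of the 3 symbol leaves contributes 1 transition (1 symbol, 0 ε).
  c|b — 6 transitions (2 symbol, 4 ε)
  b(c|b) — 8 transitions (3 symbol, 5 ε)

8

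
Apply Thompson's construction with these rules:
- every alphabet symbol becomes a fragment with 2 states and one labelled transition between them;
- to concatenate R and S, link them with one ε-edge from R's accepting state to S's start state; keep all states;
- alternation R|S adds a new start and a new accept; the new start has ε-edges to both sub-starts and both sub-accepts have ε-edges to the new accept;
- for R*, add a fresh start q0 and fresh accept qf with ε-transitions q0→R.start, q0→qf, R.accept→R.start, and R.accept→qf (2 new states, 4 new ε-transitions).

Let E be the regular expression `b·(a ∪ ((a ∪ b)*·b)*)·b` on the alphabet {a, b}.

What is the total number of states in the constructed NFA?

20

Recursing over subexpressions:
Each of the 6 symbol leaves contributes a 2-state fragment.
  a ∪ b = 6 states
  (a ∪ b)* = 8 states
  (a ∪ b)*·b = 10 states
  ((a ∪ b)*·b)* = 12 states
  a ∪ ((a ∪ b)*·b)* = 16 states
  b·(a ∪ ((a ∪ b)*·b)*)·b = 20 states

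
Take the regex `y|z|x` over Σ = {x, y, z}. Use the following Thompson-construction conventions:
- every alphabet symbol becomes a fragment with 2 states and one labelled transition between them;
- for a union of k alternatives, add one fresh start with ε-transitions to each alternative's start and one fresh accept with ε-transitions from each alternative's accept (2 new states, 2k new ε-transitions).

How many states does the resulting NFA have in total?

Recursing over subexpressions:
Each of the 3 symbol leaves contributes a 2-state fragment.
  y|z|x → 8 states

8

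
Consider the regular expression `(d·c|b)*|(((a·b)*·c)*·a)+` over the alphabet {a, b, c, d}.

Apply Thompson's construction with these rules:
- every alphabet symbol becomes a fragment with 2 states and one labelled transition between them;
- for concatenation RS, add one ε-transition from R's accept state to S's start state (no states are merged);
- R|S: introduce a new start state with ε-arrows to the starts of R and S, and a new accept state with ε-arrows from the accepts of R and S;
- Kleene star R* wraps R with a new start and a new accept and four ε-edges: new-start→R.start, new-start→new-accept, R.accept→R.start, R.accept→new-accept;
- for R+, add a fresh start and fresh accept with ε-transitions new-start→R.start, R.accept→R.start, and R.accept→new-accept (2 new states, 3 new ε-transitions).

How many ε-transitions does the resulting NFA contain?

27

Recursing over subexpressions:
Each of the 7 symbol leaves contributes 0 ε-transitions.
  d·c : 1 ε-transition
  d·c|b : 5 ε-transitions
  (d·c|b)* : 9 ε-transitions
  a·b : 1 ε-transition
  (a·b)* : 5 ε-transitions
  (a·b)*·c : 6 ε-transitions
  ((a·b)*·c)* : 10 ε-transitions
  ((a·b)*·c)*·a : 11 ε-transitions
  (((a·b)*·c)*·a)+ : 14 ε-transitions
  (d·c|b)*|(((a·b)*·c)*·a)+ : 27 ε-transitions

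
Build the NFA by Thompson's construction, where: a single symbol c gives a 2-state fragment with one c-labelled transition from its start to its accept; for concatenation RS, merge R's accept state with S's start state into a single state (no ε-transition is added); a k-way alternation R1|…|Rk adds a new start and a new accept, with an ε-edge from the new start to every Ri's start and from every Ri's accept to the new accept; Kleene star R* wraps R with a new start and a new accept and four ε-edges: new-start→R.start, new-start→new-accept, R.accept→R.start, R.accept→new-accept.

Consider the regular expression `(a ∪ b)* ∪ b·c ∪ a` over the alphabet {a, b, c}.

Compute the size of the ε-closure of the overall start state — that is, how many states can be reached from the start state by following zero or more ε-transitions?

9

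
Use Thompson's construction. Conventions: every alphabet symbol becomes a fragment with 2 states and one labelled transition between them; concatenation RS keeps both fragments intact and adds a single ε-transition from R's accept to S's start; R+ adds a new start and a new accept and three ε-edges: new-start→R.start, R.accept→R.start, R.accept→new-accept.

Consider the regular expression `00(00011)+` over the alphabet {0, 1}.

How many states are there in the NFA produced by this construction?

16

Per subexpression:
Each of the 7 symbol leaves contributes a 2-state fragment.
  00011 : 10 states
  (00011)+ : 12 states
  00(00011)+ : 16 states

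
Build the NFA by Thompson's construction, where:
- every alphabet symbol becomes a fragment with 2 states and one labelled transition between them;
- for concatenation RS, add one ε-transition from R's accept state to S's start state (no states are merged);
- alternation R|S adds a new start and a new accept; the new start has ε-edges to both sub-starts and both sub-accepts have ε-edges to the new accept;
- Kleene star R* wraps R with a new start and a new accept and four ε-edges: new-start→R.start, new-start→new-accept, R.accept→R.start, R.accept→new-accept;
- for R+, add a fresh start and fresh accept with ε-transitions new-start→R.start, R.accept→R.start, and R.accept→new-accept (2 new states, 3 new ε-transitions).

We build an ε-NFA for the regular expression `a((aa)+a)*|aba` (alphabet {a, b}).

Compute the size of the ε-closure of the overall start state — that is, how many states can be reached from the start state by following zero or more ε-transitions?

Compute the ε-closure size of each fragment's start state recursively; a symbol fragment's start has no outgoing ε-edge, so its closure is just itself (size 1).
  aa : |closure| equals the left operand's closure size = 1 (its accept is not ε-reachable, so the closure stops there)
  (aa)+ : new start ε-reaches only the body's start; the new accept needs a symbol first: |closure| = 1 + 1 = 2
  (aa)+a : same as the first factor's closure: |closure| = 2
  ((aa)+a)* : new start has ε-edges to the inner start and to the new accept, so |closure| = 2 + 2 = 4
  a((aa)+a)* : same as the first factor's closure: |closure| = 1
  aba : same as the first factor's closure: |closure| = 1
  a((aa)+a)*|aba : |closure| = 1 + 1 + 1 = 3 (the new accept is not ε-reachable since no branch accepts ε)

3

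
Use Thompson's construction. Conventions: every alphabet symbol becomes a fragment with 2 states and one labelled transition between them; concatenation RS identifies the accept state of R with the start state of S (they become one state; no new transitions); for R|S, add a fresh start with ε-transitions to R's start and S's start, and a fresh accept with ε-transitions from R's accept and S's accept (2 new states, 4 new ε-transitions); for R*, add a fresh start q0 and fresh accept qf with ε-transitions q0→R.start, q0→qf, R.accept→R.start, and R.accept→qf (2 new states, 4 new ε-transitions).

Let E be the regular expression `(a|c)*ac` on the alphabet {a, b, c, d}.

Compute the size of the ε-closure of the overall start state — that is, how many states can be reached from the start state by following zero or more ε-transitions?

5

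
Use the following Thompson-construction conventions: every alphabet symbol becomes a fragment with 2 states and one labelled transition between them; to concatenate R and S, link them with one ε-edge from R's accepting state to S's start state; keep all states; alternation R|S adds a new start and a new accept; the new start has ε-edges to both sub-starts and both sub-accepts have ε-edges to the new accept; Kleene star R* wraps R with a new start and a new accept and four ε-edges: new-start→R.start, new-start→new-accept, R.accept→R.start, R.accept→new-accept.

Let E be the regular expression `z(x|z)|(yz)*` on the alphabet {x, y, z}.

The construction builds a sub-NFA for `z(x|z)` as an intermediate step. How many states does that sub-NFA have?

Fragment for `z(x|z)`:
Each of the 3 symbol leaves contributes a 2-state fragment.
  x|z — 6 states
  z(x|z) — 8 states

8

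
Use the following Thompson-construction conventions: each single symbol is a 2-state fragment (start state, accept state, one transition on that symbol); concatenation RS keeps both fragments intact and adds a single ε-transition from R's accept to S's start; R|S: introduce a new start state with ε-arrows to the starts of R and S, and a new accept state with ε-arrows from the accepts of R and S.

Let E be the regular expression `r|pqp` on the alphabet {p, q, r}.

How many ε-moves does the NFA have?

Per subexpression:
Each of the 4 symbol leaves contributes 0 ε-transitions.
  pqp — 2 ε-transitions
  r|pqp — 6 ε-transitions

6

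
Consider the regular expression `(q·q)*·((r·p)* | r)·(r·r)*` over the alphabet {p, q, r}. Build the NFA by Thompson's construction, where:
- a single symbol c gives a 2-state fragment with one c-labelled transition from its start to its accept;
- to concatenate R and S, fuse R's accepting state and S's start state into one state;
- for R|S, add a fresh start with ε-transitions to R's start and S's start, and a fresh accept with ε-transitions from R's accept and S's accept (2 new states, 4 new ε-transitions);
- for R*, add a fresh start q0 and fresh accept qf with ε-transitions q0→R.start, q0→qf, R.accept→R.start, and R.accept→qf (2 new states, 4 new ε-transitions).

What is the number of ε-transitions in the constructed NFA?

16

Building bottom-up:
Each of the 7 symbol leaves contributes 0 ε-transitions.
  q·q — 0 ε-transitions
  (q·q)* — 4 ε-transitions
  r·p — 0 ε-transitions
  (r·p)* — 4 ε-transitions
  (r·p)* | r — 8 ε-transitions
  r·r — 0 ε-transitions
  (r·r)* — 4 ε-transitions
  (q·q)*·((r·p)* | r)·(r·r)* — 16 ε-transitions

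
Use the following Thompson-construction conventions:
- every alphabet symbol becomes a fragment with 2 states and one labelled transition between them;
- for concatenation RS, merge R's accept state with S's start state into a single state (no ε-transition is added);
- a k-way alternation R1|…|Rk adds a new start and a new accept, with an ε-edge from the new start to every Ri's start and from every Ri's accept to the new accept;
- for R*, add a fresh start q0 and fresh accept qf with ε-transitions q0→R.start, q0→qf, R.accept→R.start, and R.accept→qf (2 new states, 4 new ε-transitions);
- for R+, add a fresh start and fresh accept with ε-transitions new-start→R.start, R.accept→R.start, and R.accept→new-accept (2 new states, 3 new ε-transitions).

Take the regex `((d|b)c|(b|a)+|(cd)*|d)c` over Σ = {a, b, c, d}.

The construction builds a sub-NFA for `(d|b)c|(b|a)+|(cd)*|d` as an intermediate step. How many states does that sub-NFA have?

24

Fragment for `(d|b)c|(b|a)+|(cd)*|d`:
Each of the 8 symbol leaves contributes a 2-state fragment.
  d|b = 6 states
  (d|b)c = 7 states
  b|a = 6 states
  (b|a)+ = 8 states
  cd = 3 states
  (cd)* = 5 states
  (d|b)c|(b|a)+|(cd)*|d = 24 states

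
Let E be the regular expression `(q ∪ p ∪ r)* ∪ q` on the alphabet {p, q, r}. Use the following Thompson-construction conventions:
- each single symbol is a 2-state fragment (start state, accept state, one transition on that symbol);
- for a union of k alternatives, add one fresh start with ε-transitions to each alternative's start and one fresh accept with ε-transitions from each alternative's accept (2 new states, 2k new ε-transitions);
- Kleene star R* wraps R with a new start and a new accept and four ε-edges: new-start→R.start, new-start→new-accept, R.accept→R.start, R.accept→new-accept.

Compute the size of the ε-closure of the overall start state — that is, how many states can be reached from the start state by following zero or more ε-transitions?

9

Let C(F) = |ε-closure(F.start)| within fragment F, and note whether F accepts ε. Symbol fragments have C = 1 and do not accept ε. Then:
  q ∪ p ∪ r : C = 1 + 1 + 1 + 1 = 4 (the new accept is not ε-reachable since no branch accepts ε)
  (q ∪ p ∪ r)* : new start has ε-edges to the inner start and to the new accept, so C = 2 + 4 = 6
  (q ∪ p ∪ r)* ∪ q : new start ε-reaches every alternative's start; at least one alternative accepts ε, so the union's new accept is reached too: C = 1 + 6 + 1 + 1 = 9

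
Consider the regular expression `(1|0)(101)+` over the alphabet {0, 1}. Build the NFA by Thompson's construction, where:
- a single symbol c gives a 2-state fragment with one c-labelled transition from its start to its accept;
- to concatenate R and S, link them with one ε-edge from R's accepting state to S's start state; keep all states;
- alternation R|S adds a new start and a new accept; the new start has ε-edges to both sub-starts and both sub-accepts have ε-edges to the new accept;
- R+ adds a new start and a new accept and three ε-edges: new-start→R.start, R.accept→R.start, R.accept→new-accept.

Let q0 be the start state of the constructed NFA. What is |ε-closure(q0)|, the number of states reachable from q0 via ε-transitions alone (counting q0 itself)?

Compute the ε-closure size of each fragment's start state recursively; a symbol fragment's start has no outgoing ε-edge, so its closure is just itself (size 1).
  1|0 : new start ε-reaches every alternative's start; none of them accept ε, so the new accept is not reached: |ε-closure| = 1 + 1 + 1 = 3
  101 : |ε-closure| equals the left operand's closure size = 1 (its accept is not ε-reachable, so the closure stops there)
  (101)+ : new start ε-reaches only the body's start; the new accept needs a symbol first: |ε-closure| = 1 + 1 = 2
  (1|0)(101)+ : |ε-closure| equals the left operand's closure size = 3 (its accept is not ε-reachable, so the closure stops there)

3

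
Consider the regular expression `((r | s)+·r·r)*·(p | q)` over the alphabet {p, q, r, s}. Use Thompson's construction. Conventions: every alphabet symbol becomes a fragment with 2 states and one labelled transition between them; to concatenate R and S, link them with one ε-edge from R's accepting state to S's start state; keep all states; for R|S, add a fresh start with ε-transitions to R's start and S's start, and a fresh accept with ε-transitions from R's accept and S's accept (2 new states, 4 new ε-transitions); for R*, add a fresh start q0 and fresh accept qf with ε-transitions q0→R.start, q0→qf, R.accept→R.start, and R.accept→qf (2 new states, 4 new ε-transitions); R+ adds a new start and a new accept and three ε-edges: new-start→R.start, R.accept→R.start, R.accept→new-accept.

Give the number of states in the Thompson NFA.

20

Per subexpression:
Each of the 6 symbol leaves contributes a 2-state fragment.
  r | s = 6 states
  (r | s)+ = 8 states
  (r | s)+·r·r = 12 states
  ((r | s)+·r·r)* = 14 states
  p | q = 6 states
  ((r | s)+·r·r)*·(p | q) = 20 states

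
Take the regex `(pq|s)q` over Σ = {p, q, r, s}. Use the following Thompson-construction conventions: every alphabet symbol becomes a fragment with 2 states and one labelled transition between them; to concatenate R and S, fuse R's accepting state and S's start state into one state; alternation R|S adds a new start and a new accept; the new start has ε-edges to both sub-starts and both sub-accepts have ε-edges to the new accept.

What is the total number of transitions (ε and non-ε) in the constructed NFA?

By structural recursion:
Each of the 4 symbol leaves contributes 1 transition (1 symbol, 0 ε).
  pq = 2 transitions (2 symbol, 0 ε)
  pq|s = 7 transitions (3 symbol, 4 ε)
  (pq|s)q = 8 transitions (4 symbol, 4 ε)

8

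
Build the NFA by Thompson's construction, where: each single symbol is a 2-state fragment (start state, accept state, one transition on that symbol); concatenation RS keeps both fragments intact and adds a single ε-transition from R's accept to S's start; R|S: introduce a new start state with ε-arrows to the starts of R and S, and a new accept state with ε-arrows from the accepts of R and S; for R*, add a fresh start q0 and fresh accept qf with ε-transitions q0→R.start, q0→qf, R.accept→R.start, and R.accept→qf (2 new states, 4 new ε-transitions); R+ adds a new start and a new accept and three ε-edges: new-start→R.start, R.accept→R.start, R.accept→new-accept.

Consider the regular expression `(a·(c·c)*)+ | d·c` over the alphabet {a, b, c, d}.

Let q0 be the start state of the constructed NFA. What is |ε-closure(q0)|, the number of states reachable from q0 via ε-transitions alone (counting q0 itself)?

Let C(F) = |ε-closure(F.start)| within fragment F, and note whether F accepts ε. Symbol fragments have C = 1 and do not accept ε. Then:
  c·c : |closure| equals the left operand's closure size = 1 (its accept is not ε-reachable, so the closure stops there)
  (c·c)* : the star's fresh start ε-reaches both the body's start and the fresh accept: |closure| = 2 + 1 = 3
  a·(c·c)* : |closure| equals the left operand's closure size = 1 (its accept is not ε-reachable, so the closure stops there)
  (a·(c·c)*)+ : |closure| = 1 + 1 = 2 (the body doesn't accept ε, so the new accept is not reached)
  d·c : |closure| equals the left operand's closure size = 1 (its accept is not ε-reachable, so the closure stops there)
  (a·(c·c)*)+ | d·c : |closure| = 1 + 2 + 1 = 4 (the new accept is not ε-reachable since no branch accepts ε)

4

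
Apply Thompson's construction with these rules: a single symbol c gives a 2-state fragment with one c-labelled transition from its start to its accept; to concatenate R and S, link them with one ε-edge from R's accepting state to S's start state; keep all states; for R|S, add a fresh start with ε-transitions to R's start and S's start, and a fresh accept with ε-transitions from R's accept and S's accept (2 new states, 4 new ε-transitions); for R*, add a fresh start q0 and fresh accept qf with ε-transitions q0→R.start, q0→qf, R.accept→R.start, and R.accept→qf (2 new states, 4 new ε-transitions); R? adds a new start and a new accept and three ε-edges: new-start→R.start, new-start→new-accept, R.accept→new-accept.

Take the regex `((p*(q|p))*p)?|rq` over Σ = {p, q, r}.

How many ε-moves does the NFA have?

22

Per subexpression:
Each of the 6 symbol leaves contributes 0 ε-transitions.
  p* → 4 ε-transitions
  q|p → 4 ε-transitions
  p*(q|p) → 9 ε-transitions
  (p*(q|p))* → 13 ε-transitions
  (p*(q|p))*p → 14 ε-transitions
  ((p*(q|p))*p)? → 17 ε-transitions
  rq → 1 ε-transition
  ((p*(q|p))*p)?|rq → 22 ε-transitions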